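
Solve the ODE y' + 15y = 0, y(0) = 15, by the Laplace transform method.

L{y'} + 15L{y} = 0. sY - 15 + 15Y = 0. Y(s+15) = 15. Y = 15/(s+15)

Final answer: y(t) = 15e^(-15t)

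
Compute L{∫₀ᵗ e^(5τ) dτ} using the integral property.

L{∫₀ᵗ f(τ)dτ} = F(s)/s with F(s) = 1/(s-5), so L{∫₀ᵗ e^(5τ) dτ} = 1/(s(s-5))

Final answer: 1/(s(s-5))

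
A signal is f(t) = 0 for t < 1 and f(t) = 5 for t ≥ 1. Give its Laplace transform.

f(t) = 5·u(t-1). L{u(t-1)} = e^(-s)/s, so L{f(t)} = 5·e^(-s)/s

Final answer: 5·e^(-s)/s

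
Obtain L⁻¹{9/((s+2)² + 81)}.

Form: b/((s-a)² + b²) → e^(at)sin(bt). With a=-2, b=9

Final answer: e^(-2t)·sin(9t)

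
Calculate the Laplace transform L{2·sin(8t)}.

L{sin(ωt)} = ω/(s² + ω²), so L{sin(8t)} = 8/(s² + 64). Then L{2·sin(8t)} = 2·8/(s² + 64) = 16/(s² + 64)

Final answer: 16/(s² + 64)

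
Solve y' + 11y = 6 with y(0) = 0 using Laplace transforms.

sY + 11Y = 6/s. Y = 6/(s(s+11)). Partial fractions: Y = 6/11/s - 6/11/(s+11)

Final answer: y(t) = 6/11(1 - e^(-11t))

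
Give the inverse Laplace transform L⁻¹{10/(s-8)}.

L⁻¹{1/(s-a)} = e^(at), so L⁻¹{1/(s-8)} = e^(8t), and L⁻¹{10/(s-8)} = 10·e^(8t)

Final answer: 10·e^(8t)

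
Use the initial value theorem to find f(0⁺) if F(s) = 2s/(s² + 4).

f(0⁺) = lim_{s→∞} s·2s/(s² + 4) = lim_{s→∞} 2s²/(s² + 4) = 2

Final answer: 2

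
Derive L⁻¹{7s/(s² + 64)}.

This is the form c·s/(s² + a²) with a = 8, c = 7. L⁻¹ = 7·cos(8t)

Final answer: 7·cos(8t)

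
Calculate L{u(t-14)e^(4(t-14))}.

u(t-a)f(t-a) with f(t)=e^(4t). L{e^(4t)} = 1/(s-4). By time shift: e^(-14s)/(s-4)

Final answer: e^(-14s)/(s-4)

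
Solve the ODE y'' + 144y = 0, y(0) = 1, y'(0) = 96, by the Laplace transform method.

L{y''} + 144L{y} = 0. s²Y - s - 96 + 144Y = 0. Y(s² + 144) = s + 96. Y = (s + 96)/(s² + 144). Inverting: y(t) = cos(12t) + 8sin(12t)

Final answer: y(t) = cos(12t) + 8sin(12t)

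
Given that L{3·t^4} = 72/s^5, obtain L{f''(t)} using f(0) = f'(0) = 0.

L{f''(t)} = s²F(s) - sf(0) - f'(0) = s²·72/s^5 - 0 - 0 = 72/s^3

Final answer: 72/s^3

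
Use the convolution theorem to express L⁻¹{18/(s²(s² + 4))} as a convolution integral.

18/(s²(s² + 4)) = (1/s²)·(18/(s² + 4)) = L{t}·L{9·sin(2t)}. So f(t) = t*(9·sin(2t)) = ∫₀ᵗ 9τ·sin(2(t-τ)) dτ

Final answer: ∫₀ᵗ 9τ·sin(2(t-τ)) dτ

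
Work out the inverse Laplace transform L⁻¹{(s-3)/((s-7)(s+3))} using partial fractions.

Using partial fractions, f(t) = (4e^(7t) + 6e^(-3t))/10

Final answer: (4e^(7t) + 6e^(-3t))/10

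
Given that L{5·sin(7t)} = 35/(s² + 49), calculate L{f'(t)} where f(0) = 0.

L{f'(t)} = s·F(s) - f(0) = s·35/(s² + 49) - 0 = 35s/(s² + 49)

Final answer: 35s/(s² + 49)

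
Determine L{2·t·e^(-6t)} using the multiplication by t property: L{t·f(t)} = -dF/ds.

Using L{t^n·e^(at)} = n!/(s-a)^(n+1), L{t·e^(-6t)} = 1/(s+6)^2, so L{2·t·e^(-6t)} = 2·1/(s+6)^2 = 2/(s+6)^2

Final answer: 2/(s+6)^2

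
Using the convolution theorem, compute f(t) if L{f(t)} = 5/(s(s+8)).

5/(s(s+8)) = (5/s)·(1/(s+8)) = L{5}·L{e^(-8t)}. By convolution, f(t) = 5*e^(-8t) = ∫₀ᵗ 5·e^(-8τ) dτ = 5·(1 - e^(-8t))/8

Final answer: 5·(1 - e^(-8t))/8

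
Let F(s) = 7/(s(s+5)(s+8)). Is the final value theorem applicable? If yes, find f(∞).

Poles of sF(s) = 7/((s+5)(s+8)) are at s = -5 and s = -8, both in the left half-plane. Theorem applies. f(∞) = lim_{s→0} sF(s) = 7/(5·8) = 7/40

Final answer: 7/40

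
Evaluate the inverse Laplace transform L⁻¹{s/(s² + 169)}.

L⁻¹{s/(s² + 169)} = cos(13t)

Final answer: cos(13t)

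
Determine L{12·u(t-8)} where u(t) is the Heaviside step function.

L{u(t-a)} = e^(-as)/s. Here a=8, so L{u(t-8)} = e^(-8s)/s, and L{12·u(t-8)} = 12·e^(-8s)/s

Final answer: 12·e^(-8s)/s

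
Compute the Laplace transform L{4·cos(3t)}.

L{cos(ωt)} = s/(s² + ω²), so L{cos(3t)} = s/(s² + 9). Then L{4·cos(3t)} = 4·s/(s² + 9) = 4s/(s² + 9)

Final answer: 4s/(s² + 9)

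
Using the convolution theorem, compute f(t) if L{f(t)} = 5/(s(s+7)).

5/(s(s+7)) = (5/s)·(1/(s+7)) = L{5}·L{e^(-7t)}. By convolution, f(t) = 5*e^(-7t) = ∫₀ᵗ 5·e^(-7τ) dτ = 5·(1 - e^(-7t))/7

Final answer: 5·(1 - e^(-7t))/7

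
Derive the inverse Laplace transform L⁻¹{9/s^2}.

L⁻¹{n!/s^(n+1)} = t^n with n=1. So L⁻¹{1/s^2} = t, and L⁻¹{9/s^2} = (9/1)·t = 9·t

Final answer: 9·t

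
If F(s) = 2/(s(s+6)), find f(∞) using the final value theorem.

f(∞) = lim_{s→0} s·2/(s(s+6)) = lim_{s→0} 2/(s+6) = 2/6 = 1/3

Final answer: 1/3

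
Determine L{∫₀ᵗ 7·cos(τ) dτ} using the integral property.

L{∫₀ᵗ f(τ)dτ} = F(s)/s with F(s) = 7s/(s² + 1), so the result is (7s/(s² + 1))/s = 7/(s² + 1)

Final answer: 7/(s² + 1)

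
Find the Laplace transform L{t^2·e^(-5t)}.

L{t^n·e^(at)} = n!/(s-a)^(n+1), so L{t^2·e^(-5t)} = 2/(s+5)^3

Final answer: 2/(s+5)^3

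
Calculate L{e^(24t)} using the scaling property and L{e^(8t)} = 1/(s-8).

Using L{f(at)} = (1/a)F(s/a) with a=3 and f(t) = e^(8t): L{e^(24t)} = (1/3) · 1/((s/3)-8) = (1/3) · 3/(s-24) = 1/(s-24)

Final answer: 1/(s-24)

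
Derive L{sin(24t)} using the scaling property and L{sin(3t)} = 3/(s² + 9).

Using L{f(at)} = (1/a)F(s/a) with a=8: L{sin(24t)} = (1/8) · 3/((s/8)² + 9) = (1/8) · 3·64/(s² + 576) = 24/(s² + 576)

Final answer: 24/(s² + 576)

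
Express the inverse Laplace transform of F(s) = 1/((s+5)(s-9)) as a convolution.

1/((s+5)(s-9)) = (1/(s+5))·(1/(s-9)) = L{e^(-5t)}·L{e^(9t)}. So f(t) = e^(-5t)*e^(9t) = ∫₀ᵗ e^(-5τ)·e^(9(t-τ)) dτ

Final answer: ∫₀ᵗ e^(-5τ)·e^(9(t-τ)) dτ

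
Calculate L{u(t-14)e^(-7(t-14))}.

u(t-a)f(t-a) with f(t)=e^(-7t). L{e^(-7t)} = 1/(s+7). By time shift: e^(-14s)/(s+7)

Final answer: e^(-14s)/(s+7)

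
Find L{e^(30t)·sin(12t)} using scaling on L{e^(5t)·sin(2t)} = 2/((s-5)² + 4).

Scaling with a=6: L{e^(30t)·sin(12t)} = (1/6) · 2/((s/6-5)² + 4). Simplifying: 12/((s-30)² + 144)

Final answer: 12/((s-30)² + 144)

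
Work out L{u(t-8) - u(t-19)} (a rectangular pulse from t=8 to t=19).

L{u(t-a)} = e^(-as)/s. L{u(t-8) - u(t-19)} = (e^(-8s) - e^(-19s))/s

Final answer: (e^(-8s) - e^(-19s))/s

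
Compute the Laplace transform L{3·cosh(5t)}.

L{cosh(ωt)} = s/(s² - ω²), so L{cosh(5t)} = s/(s² - 25). Then L{3·cosh(5t)} = 3·s/(s² - 25) = 3s/(s² - 25)

Final answer: 3s/(s² - 25)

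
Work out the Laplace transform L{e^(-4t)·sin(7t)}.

L{e^(at)·sin(ωt)} = ω/((s-a)² + ω²), so L{e^(-4t)·sin(7t)} = 7/((s+4)² + 49)

Final answer: 7/((s+4)² + 49)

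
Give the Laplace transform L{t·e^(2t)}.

L{t^n·e^(at)} = n!/(s-a)^(n+1), so L{t·e^(2t)} = 1/(s-2)^2

Final answer: 1/(s-2)^2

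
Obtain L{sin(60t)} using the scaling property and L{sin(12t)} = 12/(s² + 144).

Using L{f(at)} = (1/a)F(s/a) with a=5: L{sin(60t)} = (1/5) · 12/((s/5)² + 144) = (1/5) · 12·25/(s² + 3600) = 60/(s² + 3600)

Final answer: 60/(s² + 3600)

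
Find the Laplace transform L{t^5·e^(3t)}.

L{t^n·e^(at)} = n!/(s-a)^(n+1), so L{t^5·e^(3t)} = 120/(s-3)^6

Final answer: 120/(s-3)^6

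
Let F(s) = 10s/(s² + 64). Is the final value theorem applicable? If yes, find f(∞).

The final value theorem requires all poles of sF(s) in the left half-plane. sF(s) = 10s²/(s² + 64) has poles at s = ±8i (imaginary axis). Theorem does NOT apply (oscillatory system).

Final answer: Not applicable (oscillatory)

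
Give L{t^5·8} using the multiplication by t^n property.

L{8} = 8/s. d^1/ds^1[1/s] = -1/s². d^2/ds^2[1/s] = 2/s^3. d^3/ds^3[1/s] = -6/s^4. d^4/ds^4[1/s] = 24/s^5. d^5/ds^5[1/s] = -120/s^6. So L{t^5} = (-1)^{5}·-120/s^6 = 120/s^6. Then L{t^5·8} = 8·120/s^6 = 960/s^6

Final answer: 960/s^6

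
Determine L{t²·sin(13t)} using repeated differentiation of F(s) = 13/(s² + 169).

F(s) = 13/(s² + 169). F'(s) = -26s/(s² + 169)². F''(s) = -26(169 - 3s²)/(s² + 169)³ = (78s² - 4394)/(s² + 169)³. So L{t²·sin(13t)} = (-1)² F''(s) = (78s² - 4394)/(s² + 169)³

Final answer: (78s² - 4394)/(s² + 169)³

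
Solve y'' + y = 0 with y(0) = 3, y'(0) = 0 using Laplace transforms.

L{y''} + 1L{y} = 0. s²Y - 3s - 0 + Y = 0. Y(s² + 1) = 3s. Y = (3s)/(s² + 1). Inverting: y(t) = 3cos(t)

Final answer: y(t) = 3cos(t)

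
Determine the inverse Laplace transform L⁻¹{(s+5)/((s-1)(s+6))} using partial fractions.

Using partial fractions, f(t) = (6e^t + e^(-6t))/7

Final answer: (6e^t + e^(-6t))/7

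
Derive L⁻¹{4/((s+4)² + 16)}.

Form: b/((s-a)² + b²) → e^(at)sin(bt). With a=-4, b=4

Final answer: e^(-4t)·sin(4t)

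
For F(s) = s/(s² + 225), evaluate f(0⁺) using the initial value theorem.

f(0⁺) = lim_{s→∞} s·s/(s² + 225) = lim_{s→∞} s²/(s² + 225) = 1

Final answer: 1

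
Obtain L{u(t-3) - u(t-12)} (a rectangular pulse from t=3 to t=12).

L{u(t-a)} = e^(-as)/s. L{u(t-3) - u(t-12)} = (e^(-3s) - e^(-12s))/s

Final answer: (e^(-3s) - e^(-12s))/s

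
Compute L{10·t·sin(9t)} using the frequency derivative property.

L{sin(9t)} = 9/(s² + 81). By L{t·f(t)} = -F'(s): -d/ds[9/(s² + 81)] = -(9)·(-2s)/(s² + 81)² = 18s/(s² + 81)². Then L{10·t·sin(9t)} = 10·18s/(s² + 81)² = 180s/(s² + 81)²

Final answer: 180s/(s² + 81)²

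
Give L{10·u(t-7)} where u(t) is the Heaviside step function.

L{u(t-a)} = e^(-as)/s. Here a=7, so L{u(t-7)} = e^(-7s)/s, and L{10·u(t-7)} = 10·e^(-7s)/s

Final answer: 10·e^(-7s)/s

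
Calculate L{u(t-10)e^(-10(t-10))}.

u(t-a)f(t-a) with f(t)=e^(-10t). L{e^(-10t)} = 1/(s+10). By time shift: e^(-10s)/(s+10)

Final answer: e^(-10s)/(s+10)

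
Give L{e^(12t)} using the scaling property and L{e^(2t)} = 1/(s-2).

Using L{f(at)} = (1/a)F(s/a) with a=6 and f(t) = e^(2t): L{e^(12t)} = (1/6) · 1/((s/6)-2) = (1/6) · 6/(s-12) = 1/(s-12)

Final answer: 1/(s-12)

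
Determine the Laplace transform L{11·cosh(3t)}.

L{cosh(ωt)} = s/(s² - ω²), so L{cosh(3t)} = s/(s² - 9). Then L{11·cosh(3t)} = 11·s/(s² - 9) = 11s/(s² - 9)

Final answer: 11s/(s² - 9)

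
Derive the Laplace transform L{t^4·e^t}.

L{t^n·e^(at)} = n!/(s-a)^(n+1), so L{t^4·e^t} = 24/(s-1)^5

Final answer: 24/(s-1)^5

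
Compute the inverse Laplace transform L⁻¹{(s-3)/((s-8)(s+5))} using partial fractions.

Using partial fractions, f(t) = (5e^(8t) + 8e^(-5t))/13

Final answer: (5e^(8t) + 8e^(-5t))/13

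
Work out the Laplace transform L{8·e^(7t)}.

L{e^(at)} = 1/(s-a), so L{e^(7t)} = 1/(s-7). Then L{8·e^(7t)} = 8/(s-7)

Final answer: 8/(s-7)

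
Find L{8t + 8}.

L{8t + 8} = 8·L{t} + 8·L{1} = 8/s² + 8/s

Final answer: 8/s² + 8/s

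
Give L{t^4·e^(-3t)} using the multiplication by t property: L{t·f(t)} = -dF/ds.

Using L{t^n·e^(at)} = n!/(s-a)^(n+1), L{t^4·e^(-3t)} = 24/(s+3)^5

Final answer: 24/(s+3)^5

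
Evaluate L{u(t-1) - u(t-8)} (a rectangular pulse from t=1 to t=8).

L{u(t-a)} = e^(-as)/s. L{u(t-1) - u(t-8)} = (e^(-s) - e^(-8s))/s

Final answer: (e^(-s) - e^(-8s))/s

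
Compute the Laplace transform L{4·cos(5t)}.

L{cos(ωt)} = s/(s² + ω²), so L{cos(5t)} = s/(s² + 25). Then L{4·cos(5t)} = 4·s/(s² + 25) = 4s/(s² + 25)

Final answer: 4s/(s² + 25)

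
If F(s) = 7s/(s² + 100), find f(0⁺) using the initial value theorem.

f(0⁺) = lim_{s→∞} s·7s/(s² + 100) = lim_{s→∞} 7s²/(s² + 100) = 7

Final answer: 7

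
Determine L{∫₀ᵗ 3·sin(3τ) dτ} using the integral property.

L{∫₀ᵗ f(τ)dτ} = F(s)/s with F(s) = 9/(s² + 9), so the result is (9/(s² + 9))/s = 9/(s(s² + 9))

Final answer: 9/(s(s² + 9))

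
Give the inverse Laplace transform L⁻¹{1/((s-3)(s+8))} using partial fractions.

Decompose: A/(s-3) + B/(s+8). A = 1/11, B = -1/11. f(t) = (e^(3t) - e^(-8t))/11

Final answer: (e^(3t) - e^(-8t))/11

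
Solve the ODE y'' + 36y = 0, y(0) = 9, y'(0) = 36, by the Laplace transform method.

L{y''} + 36L{y} = 0. s²Y - 9s - 36 + 36Y = 0. Y(s² + 36) = 9s + 36. Y = (9s + 36)/(s² + 36). Inverting: y(t) = 9cos(6t) + 6sin(6t)

Final answer: y(t) = 9cos(6t) + 6sin(6t)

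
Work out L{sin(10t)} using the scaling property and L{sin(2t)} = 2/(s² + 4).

Using L{f(at)} = (1/a)F(s/a) with a=5: L{sin(10t)} = (1/5) · 2/((s/5)² + 4) = (1/5) · 2·25/(s² + 100) = 10/(s² + 100)

Final answer: 10/(s² + 100)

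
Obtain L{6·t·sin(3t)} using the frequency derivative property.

L{sin(3t)} = 3/(s² + 9). By L{t·f(t)} = -F'(s): -d/ds[3/(s² + 9)] = -(3)·(-2s)/(s² + 9)² = 6s/(s² + 9)². Then L{6·t·sin(3t)} = 6·6s/(s² + 9)² = 36s/(s² + 9)²

Final answer: 36s/(s² + 9)²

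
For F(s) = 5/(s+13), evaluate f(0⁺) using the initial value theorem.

f(0⁺) = lim_{s→∞} s·5/(s+13) = lim_{s→∞} 5s/(s+13) = 5

Final answer: 5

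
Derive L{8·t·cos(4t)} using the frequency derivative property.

L{cos(4t)} = s/(s² + 16). Derivative: d/ds[s/(s² + 16)] = [(s² + 16) - s·2s]/(s² + 16)² = (16 - s²)/(s² + 16)². So L{t·cos(4t)} = -F'(s) = (s² - 16)/(s² + 16)². Then L{8·t·cos(4t)} = 8·(s² - 16)/(s² + 16)²

Final answer: 8·(s² - 16)/(s² + 16)²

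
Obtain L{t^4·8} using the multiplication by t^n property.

L{8} = 8/s. d^1/ds^1[1/s] = -1/s². d^2/ds^2[1/s] = 2/s^3. d^3/ds^3[1/s] = -6/s^4. d^4/ds^4[1/s] = 24/s^5. So L{t^4} = (-1)^{4}·24/s^5 = 24/s^5. Then L{t^4·8} = 8·24/s^5 = 192/s^5

Final answer: 192/s^5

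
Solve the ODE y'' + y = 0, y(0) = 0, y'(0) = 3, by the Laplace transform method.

L{y''} + 1L{y} = 0. s²Y - 0 - 3 + Y = 0. Y(s² + 1) = 3. Y = (3)/(s² + 1). Inverting: y(t) = 3sin(t)

Final answer: y(t) = 3sin(t)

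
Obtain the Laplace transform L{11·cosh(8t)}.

L{cosh(ωt)} = s/(s² - ω²), so L{cosh(8t)} = s/(s² - 64). Then L{11·cosh(8t)} = 11·s/(s² - 64) = 11s/(s² - 64)

Final answer: 11s/(s² - 64)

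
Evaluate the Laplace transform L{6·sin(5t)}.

L{sin(ωt)} = ω/(s² + ω²), so L{sin(5t)} = 5/(s² + 25). Then L{6·sin(5t)} = 6·5/(s² + 25) = 30/(s² + 25)

Final answer: 30/(s² + 25)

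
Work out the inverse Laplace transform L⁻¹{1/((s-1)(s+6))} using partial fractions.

Decompose: A/(s-1) + B/(s+6). A = 1/7, B = -1/7. f(t) = (e^t - e^(-6t))/7

Final answer: (e^t - e^(-6t))/7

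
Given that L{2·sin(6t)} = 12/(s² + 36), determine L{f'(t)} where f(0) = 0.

L{f'(t)} = s·F(s) - f(0) = s·12/(s² + 36) - 0 = 12s/(s² + 36)

Final answer: 12s/(s² + 36)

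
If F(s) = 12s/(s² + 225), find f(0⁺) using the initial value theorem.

f(0⁺) = lim_{s→∞} s·12s/(s² + 225) = lim_{s→∞} 12s²/(s² + 225) = 12

Final answer: 12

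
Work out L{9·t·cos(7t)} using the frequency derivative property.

L{cos(7t)} = s/(s² + 49). Derivative: d/ds[s/(s² + 49)] = [(s² + 49) - s·2s]/(s² + 49)² = (49 - s²)/(s² + 49)². So L{t·cos(7t)} = -F'(s) = (s² - 49)/(s² + 49)². Then L{9·t·cos(7t)} = 9·(s² - 49)/(s² + 49)²

Final answer: 9·(s² - 49)/(s² + 49)²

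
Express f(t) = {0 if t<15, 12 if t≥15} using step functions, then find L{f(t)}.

f(t) = 12·u(t-15). L{u(t-15)} = e^(-15s)/s, so L{f(t)} = 12·e^(-15s)/s

Final answer: 12·e^(-15s)/s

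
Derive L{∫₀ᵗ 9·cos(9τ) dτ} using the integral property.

L{∫₀ᵗ f(τ)dτ} = F(s)/s with F(s) = 9s/(s² + 81), so the result is (9s/(s² + 81))/s = 9/(s² + 81)

Final answer: 9/(s² + 81)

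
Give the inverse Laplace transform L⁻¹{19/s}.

L⁻¹{c/s} = c, so L⁻¹{19/s} = 19

Final answer: 19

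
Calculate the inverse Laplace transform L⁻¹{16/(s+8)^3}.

L⁻¹{n!/(s-a)^(n+1)} = t^n·e^(at) with n=2, a=-8. So L⁻¹{2/(s+8)^3} = t^2·e^(-8t), and L⁻¹{16/(s+8)^3} = (16/2)·t^2·e^(-8t) = 8·t^2·e^(-8t)

Final answer: 8·t^2·e^(-8t)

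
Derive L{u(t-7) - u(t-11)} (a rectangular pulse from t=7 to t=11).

L{u(t-a)} = e^(-as)/s. L{u(t-7) - u(t-11)} = (e^(-7s) - e^(-11s))/s

Final answer: (e^(-7s) - e^(-11s))/s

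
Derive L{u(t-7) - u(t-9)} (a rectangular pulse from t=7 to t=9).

L{u(t-a)} = e^(-as)/s. L{u(t-7) - u(t-9)} = (e^(-7s) - e^(-9s))/s

Final answer: (e^(-7s) - e^(-9s))/s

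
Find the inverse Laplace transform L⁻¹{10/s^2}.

L⁻¹{n!/s^(n+1)} = t^n with n=1. So L⁻¹{1/s^2} = t, and L⁻¹{10/s^2} = (10/1)·t = 10·t

Final answer: 10·t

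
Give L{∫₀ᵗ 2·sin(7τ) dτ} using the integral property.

L{∫₀ᵗ f(τ)dτ} = F(s)/s with F(s) = 14/(s² + 49), so the result is (14/(s² + 49))/s = 14/(s(s² + 49))

Final answer: 14/(s(s² + 49))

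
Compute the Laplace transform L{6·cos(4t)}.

L{cos(ωt)} = s/(s² + ω²), so L{cos(4t)} = s/(s² + 16). Then L{6·cos(4t)} = 6·s/(s² + 16) = 6s/(s² + 16)

Final answer: 6s/(s² + 16)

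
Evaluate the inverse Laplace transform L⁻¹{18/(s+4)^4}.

L⁻¹{n!/(s-a)^(n+1)} = t^n·e^(at) with n=3, a=-4. So L⁻¹{6/(s+4)^4} = t^3·e^(-4t), and L⁻¹{18/(s+4)^4} = (18/6)·t^3·e^(-4t) = 3·t^3·e^(-4t)

Final answer: 3·t^3·e^(-4t)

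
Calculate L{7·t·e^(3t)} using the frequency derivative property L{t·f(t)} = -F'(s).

L{e^(3t)} = 1/(s-3). By frequency derivative: L{t·e^(3t)} = -d/ds[1/(s-3)] = -(-1)/(s-3)² = 1/(s-3)². Then L{7·t·e^(3t)} = 7·1/(s-3)² = 7/(s-3)²

Final answer: 7/(s-3)²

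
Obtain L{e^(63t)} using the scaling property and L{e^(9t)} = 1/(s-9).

Using L{f(at)} = (1/a)F(s/a) with a=7 and f(t) = e^(9t): L{e^(63t)} = (1/7) · 1/((s/7)-9) = (1/7) · 7/(s-63) = 1/(s-63)

Final answer: 1/(s-63)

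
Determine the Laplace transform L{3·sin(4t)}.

L{sin(ωt)} = ω/(s² + ω²), so L{sin(4t)} = 4/(s² + 16). Then L{3·sin(4t)} = 3·4/(s² + 16) = 12/(s² + 16)

Final answer: 12/(s² + 16)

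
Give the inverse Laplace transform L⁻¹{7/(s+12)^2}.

L⁻¹{n!/(s-a)^(n+1)} = t^n·e^(at) with n=1, a=-12. So L⁻¹{1/(s+12)^2} = t·e^(-12t), and L⁻¹{7/(s+12)^2} = (7/1)·t·e^(-12t) = 7·t·e^(-12t)

Final answer: 7·t·e^(-12t)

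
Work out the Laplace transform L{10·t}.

L{t^n} = n!/s^(n+1), so L{t} = 1/s^2. Then L{10·t} = 10·1/s^2 = 10/s^2

Final answer: 10/s^2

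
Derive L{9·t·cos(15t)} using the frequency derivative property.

L{cos(15t)} = s/(s² + 225). Derivative: d/ds[s/(s² + 225)] = [(s² + 225) - s·2s]/(s² + 225)² = (225 - s²)/(s² + 225)². So L{t·cos(15t)} = -F'(s) = (s² - 225)/(s² + 225)². Then L{9·t·cos(15t)} = 9·(s² - 225)/(s² + 225)²

Final answer: 9·(s² - 225)/(s² + 225)²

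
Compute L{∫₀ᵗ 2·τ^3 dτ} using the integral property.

L{∫₀ᵗ f(τ)dτ} = F(s)/s with f(t) = 2t^3. F(s) = 12/s^4, so L{∫₀ᵗ 2·τ^3 dτ} = (12/s^4)/s = 12/s^5. (Check: ∫₀ᵗ 2·τ^3 dτ = 2t^4/4.)

Final answer: 12/s^5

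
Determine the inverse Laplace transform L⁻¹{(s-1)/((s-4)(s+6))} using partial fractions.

Using partial fractions, f(t) = (3e^(4t) + 7e^(-6t))/10

Final answer: (3e^(4t) + 7e^(-6t))/10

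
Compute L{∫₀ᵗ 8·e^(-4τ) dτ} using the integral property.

L{∫₀ᵗ f(τ)dτ} = F(s)/s with F(s) = 8/(s+4), so L{∫₀ᵗ 8·e^(-4τ) dτ} = 8/(s(s+4))

Final answer: 8/(s(s+4))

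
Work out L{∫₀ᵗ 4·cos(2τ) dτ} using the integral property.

L{∫₀ᵗ f(τ)dτ} = F(s)/s with F(s) = 4s/(s² + 4), so the result is (4s/(s² + 4))/s = 4/(s² + 4)

Final answer: 4/(s² + 4)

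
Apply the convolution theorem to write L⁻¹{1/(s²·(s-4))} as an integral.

1/(s²·(s-4)) = (1/s^2)·(1/(s-4)) = L{t}·L{e^(4t)}. So f(t) = t*e^(4t) = ∫₀ᵗ τ·e^(4(t-τ)) dτ

Final answer: ∫₀ᵗ τ·e^(4(t-τ)) dτ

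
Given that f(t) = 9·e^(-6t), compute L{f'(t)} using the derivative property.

f(0) = 9, F(s) = 9/(s+6). L{f'(t)} = s·F(s) - f(0) = 9s/(s+6) - 9 = (9s - 9(s+6))/(s+6) = -54/(s+6)

Final answer: -54/(s+6)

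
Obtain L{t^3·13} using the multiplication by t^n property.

L{13} = 13/s. d^1/ds^1[1/s] = -1/s². d^2/ds^2[1/s] = 2/s^3. d^3/ds^3[1/s] = -6/s^4. So L{t^3} = (-1)^{3}·-6/s^4 = 6/s^4. Then L{t^3·13} = 13·6/s^4 = 78/s^4

Final answer: 78/s^4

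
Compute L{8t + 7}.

L{8t + 7} = 8·L{t} + 7·L{1} = 8/s² + 7/s

Final answer: 8/s² + 7/s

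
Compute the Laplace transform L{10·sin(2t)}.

L{sin(ωt)} = ω/(s² + ω²), so L{sin(2t)} = 2/(s² + 4). Then L{10·sin(2t)} = 10·2/(s² + 4) = 20/(s² + 4)

Final answer: 20/(s² + 4)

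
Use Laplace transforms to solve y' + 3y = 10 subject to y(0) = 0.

sY + 3Y = 10/s. Y = 10/(s(s+3)). Partial fractions: Y = 10/3/s - 10/3/(s+3)

Final answer: y(t) = 10/3(1 - e^(-3t))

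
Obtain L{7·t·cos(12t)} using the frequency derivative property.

L{cos(12t)} = s/(s² + 144). Derivative: d/ds[s/(s² + 144)] = [(s² + 144) - s·2s]/(s² + 144)² = (144 - s²)/(s² + 144)². So L{t·cos(12t)} = -F'(s) = (s² - 144)/(s² + 144)². Then L{7·t·cos(12t)} = 7·(s² - 144)/(s² + 144)²

Final answer: 7·(s² - 144)/(s² + 144)²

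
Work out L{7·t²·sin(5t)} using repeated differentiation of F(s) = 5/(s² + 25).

F(s) = 5/(s² + 25). F'(s) = -10s/(s² + 25)². F''(s) = -10(25 - 3s²)/(s² + 25)³ = (30s² - 250)/(s² + 25)³. So L{t²·sin(5t)} = (-1)² F''(s) = (30s² - 250)/(s² + 25)³. Then L{7·t²·sin(5t)} = 7·(30s² - 250)/(s² + 25)³ = (210s² - 1750)/(s² + 25)³

Final answer: (210s² - 1750)/(s² + 25)³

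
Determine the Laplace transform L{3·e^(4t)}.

L{e^(at)} = 1/(s-a), so L{e^(4t)} = 1/(s-4). Then L{3·e^(4t)} = 3/(s-4)

Final answer: 3/(s-4)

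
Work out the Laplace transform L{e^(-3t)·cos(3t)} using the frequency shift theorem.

Frequency shift: L{e^(at)f(t)} = F(s-a). L{e^(-3t)·cos(3t)} = (s+3)/((s+3)² + 9)

Final answer: (s+3)/((s+3)² + 9)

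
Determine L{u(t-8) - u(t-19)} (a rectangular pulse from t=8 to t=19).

L{u(t-a)} = e^(-as)/s. L{u(t-8) - u(t-19)} = (e^(-8s) - e^(-19s))/s

Final answer: (e^(-8s) - e^(-19s))/s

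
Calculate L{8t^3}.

L{t^n} = n!/s^(n+1). So L{8t^3} = 8·3!/s^4 = 48/s^4

Final answer: 48/s^4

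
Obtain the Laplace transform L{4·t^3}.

L{t^n} = n!/s^(n+1), so L{t^3} = 6/s^4. Then L{4·t^3} = 4·6/s^4 = 24/s^4

Final answer: 24/s^4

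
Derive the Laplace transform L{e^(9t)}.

L{e^(at)} = 1/(s-a), so L{e^(9t)} = 1/(s-9)

Final answer: 1/(s-9)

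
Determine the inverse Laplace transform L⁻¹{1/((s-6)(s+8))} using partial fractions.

Decompose: A/(s-6) + B/(s+8). A = 1/14, B = -1/14. f(t) = (e^(6t) - e^(-8t))/14

Final answer: (e^(6t) - e^(-8t))/14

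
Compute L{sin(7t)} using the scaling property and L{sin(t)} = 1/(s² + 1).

Using L{f(at)} = (1/a)F(s/a) with a=7: L{sin(7t)} = (1/7) · 1/((s/7)² + 1) = (1/7) · 1·49/(s² + 49) = 7/(s² + 49)

Final answer: 7/(s² + 49)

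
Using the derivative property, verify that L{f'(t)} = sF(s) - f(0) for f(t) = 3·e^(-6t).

f'(t) = -18e^(-6t). Direct: L{f'(t)} = -18/(s+6). Property: s·3/(s+6) - 3 = (3s - 3(s+6))/(s+6) = -18/(s+6). ✓

Final answer: -18/(s+6)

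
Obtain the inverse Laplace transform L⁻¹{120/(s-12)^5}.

L⁻¹{n!/(s-a)^(n+1)} = t^n·e^(at) with n=4, a=12. So L⁻¹{24/(s-12)^5} = t^4·e^(12t), and L⁻¹{120/(s-12)^5} = (120/24)·t^4·e^(12t) = 5·t^4·e^(12t)

Final answer: 5·t^4·e^(12t)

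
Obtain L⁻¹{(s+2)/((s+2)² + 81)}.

Using frequency shift: L⁻¹{(s-a)/((s-a)² + b²)} = e^(at)cos(bt). Here a=-2, b=9

Final answer: e^(-2t)·cos(9t)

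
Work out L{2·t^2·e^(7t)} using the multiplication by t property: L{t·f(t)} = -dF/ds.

Using L{t^n·e^(at)} = n!/(s-a)^(n+1), L{t^2·e^(7t)} = 2/(s-7)^3, so L{2·t^2·e^(7t)} = 2·2/(s-7)^3 = 4/(s-7)^3

Final answer: 4/(s-7)^3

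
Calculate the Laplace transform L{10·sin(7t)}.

L{sin(ωt)} = ω/(s² + ω²), so L{sin(7t)} = 7/(s² + 49). Then L{10·sin(7t)} = 10·7/(s² + 49) = 70/(s² + 49)

Final answer: 70/(s² + 49)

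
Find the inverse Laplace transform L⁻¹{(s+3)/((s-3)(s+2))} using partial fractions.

Using partial fractions, f(t) = (6e^(3t) - e^(-2t))/5

Final answer: (6e^(3t) - e^(-2t))/5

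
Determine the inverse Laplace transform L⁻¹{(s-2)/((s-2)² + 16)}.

Using frequency shift, L⁻¹{(s-2)/((s-2)² + 16)} = e^(2t)·cos(4t)

Final answer: e^(2t)·cos(4t)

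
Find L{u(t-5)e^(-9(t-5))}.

u(t-a)f(t-a) with f(t)=e^(-9t). L{e^(-9t)} = 1/(s+9). By time shift: e^(-5s)/(s+9)

Final answer: e^(-5s)/(s+9)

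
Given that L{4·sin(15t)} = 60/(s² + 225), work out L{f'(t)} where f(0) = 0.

L{f'(t)} = s·F(s) - f(0) = s·60/(s² + 225) - 0 = 60s/(s² + 225)

Final answer: 60s/(s² + 225)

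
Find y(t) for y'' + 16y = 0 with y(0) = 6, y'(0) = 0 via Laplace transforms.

L{y''} + 16L{y} = 0. s²Y - 6s - 0 + 16Y = 0. Y(s² + 16) = 6s. Y = (6s)/(s² + 16). Inverting: y(t) = 6cos(4t)

Final answer: y(t) = 6cos(4t)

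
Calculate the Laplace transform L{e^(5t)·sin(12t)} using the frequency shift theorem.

Frequency shift: L{e^(at)f(t)} = F(s-a). L{e^(5t)·sin(12t)} = 12/((s-5)² + 144)

Final answer: 12/((s-5)² + 144)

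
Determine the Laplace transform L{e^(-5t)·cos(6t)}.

L{e^(at)·cos(ωt)} = (s-a)/((s-a)² + ω²), so L{e^(-5t)·cos(6t)} = (s+5)/((s+5)² + 36)

Final answer: (s+5)/((s+5)² + 36)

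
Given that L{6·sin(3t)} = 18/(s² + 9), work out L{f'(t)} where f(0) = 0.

L{f'(t)} = s·F(s) - f(0) = s·18/(s² + 9) - 0 = 18s/(s² + 9)

Final answer: 18s/(s² + 9)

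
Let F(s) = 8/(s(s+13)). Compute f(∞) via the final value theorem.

f(∞) = lim_{s→0} s·8/(s(s+13)) = lim_{s→0} 8/(s+13) = 8/13 = 8/13

Final answer: 8/13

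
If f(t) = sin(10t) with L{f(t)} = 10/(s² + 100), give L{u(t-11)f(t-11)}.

Time shift theorem: L{u(t-a)f(t-a)} = e^(-as)F(s). Here a=11, F(s) = 10/(s² + 100), so L{u(t-11)f(t-11)} = e^(-11s)·10/(s² + 100)

Final answer: e^(-11s)·10/(s² + 100)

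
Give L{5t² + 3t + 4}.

L{5t² + 3t + 4} = 5·2/s³ + 3/s² + 4/s = 10/s³ + 3/s² + 4/s

Final answer: 10/s³ + 3/s² + 4/s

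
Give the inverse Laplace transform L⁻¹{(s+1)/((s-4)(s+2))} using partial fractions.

Using partial fractions, f(t) = (5e^(4t) + e^(-2t))/6

Final answer: (5e^(4t) + e^(-2t))/6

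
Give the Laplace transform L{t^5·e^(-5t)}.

L{t^n·e^(at)} = n!/(s-a)^(n+1), so L{t^5·e^(-5t)} = 120/(s+5)^6

Final answer: 120/(s+5)^6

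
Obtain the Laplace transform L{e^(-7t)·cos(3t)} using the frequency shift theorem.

Frequency shift: L{e^(at)f(t)} = F(s-a). L{e^(-7t)·cos(3t)} = (s+7)/((s+7)² + 9)

Final answer: (s+7)/((s+7)² + 9)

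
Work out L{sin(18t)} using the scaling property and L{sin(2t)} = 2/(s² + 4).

Using L{f(at)} = (1/a)F(s/a) with a=9: L{sin(18t)} = (1/9) · 2/((s/9)² + 4) = (1/9) · 2·81/(s² + 324) = 18/(s² + 324)

Final answer: 18/(s² + 324)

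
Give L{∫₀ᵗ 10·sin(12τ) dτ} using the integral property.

L{∫₀ᵗ f(τ)dτ} = F(s)/s with F(s) = 120/(s² + 144), so the result is (120/(s² + 144))/s = 120/(s(s² + 144))

Final answer: 120/(s(s² + 144))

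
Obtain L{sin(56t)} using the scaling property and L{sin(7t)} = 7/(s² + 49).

Using L{f(at)} = (1/a)F(s/a) with a=8: L{sin(56t)} = (1/8) · 7/((s/8)² + 49) = (1/8) · 7·64/(s² + 3136) = 56/(s² + 3136)

Final answer: 56/(s² + 3136)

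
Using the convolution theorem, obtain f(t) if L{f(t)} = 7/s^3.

7/s^3 = (7/s)·(1/s^2) = L{7}·L{t}. By convolution, f(t) = 7*t = ∫₀ᵗ 7·τ dτ = 7·t²/2

Final answer: 7·t²/2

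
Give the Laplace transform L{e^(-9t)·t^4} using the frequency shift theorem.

L{e^(at)·t^n} = n!/(s-a)^(n+1), so L{e^(-9t)·t^4} = 24/(s+9)^5

Final answer: 24/(s+9)^5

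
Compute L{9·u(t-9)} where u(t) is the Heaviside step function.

L{u(t-a)} = e^(-as)/s. Here a=9, so L{u(t-9)} = e^(-9s)/s, and L{9·u(t-9)} = 9·e^(-9s)/s

Final answer: 9·e^(-9s)/s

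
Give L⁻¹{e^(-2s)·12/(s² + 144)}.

L⁻¹{12/(s² + 144)} = sin(12t). By the time shift theorem, L⁻¹{e^(-as)F(s)} = u(t-a)f(t-a) with a=2, so L⁻¹{e^(-2s)·12/(s² + 144)} = u(t-2)·sin(12(t-2))

Final answer: u(t-2)·sin(12(t-2))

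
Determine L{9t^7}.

L{t^n} = n!/s^(n+1). So L{9t^7} = 9·7!/s^8 = 45360/s^8

Final answer: 45360/s^8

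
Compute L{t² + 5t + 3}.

L{t² + 5t + 3} = 2/s³ + 5/s² + 3/s = 2/s³ + 5/s² + 3/s

Final answer: 2/s³ + 5/s² + 3/s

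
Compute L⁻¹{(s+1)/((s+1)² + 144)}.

Using frequency shift: L⁻¹{(s-a)/((s-a)² + b²)} = e^(at)cos(bt). Here a=-1, b=12

Final answer: e^(-t)·cos(12t)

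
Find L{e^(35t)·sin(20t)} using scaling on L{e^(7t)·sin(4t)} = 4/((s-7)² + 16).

Scaling with a=5: L{e^(35t)·sin(20t)} = (1/5) · 4/((s/5-7)² + 16). Simplifying: 20/((s-35)² + 400)

Final answer: 20/((s-35)² + 400)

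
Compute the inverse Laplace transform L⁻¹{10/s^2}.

L⁻¹{n!/s^(n+1)} = t^n with n=1. So L⁻¹{1/s^2} = t, and L⁻¹{10/s^2} = (10/1)·t = 10·t

Final answer: 10·t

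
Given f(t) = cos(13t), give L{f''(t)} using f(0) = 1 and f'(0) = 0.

F(s) = s/(s² + 169). L{f''(t)} = s²F(s) - sf(0) - f'(0) = s³/(s² + 169) - s = (s³ - s(s² + 169))/(s² + 169) = -169s/(s² + 169)

Final answer: -169s/(s² + 169)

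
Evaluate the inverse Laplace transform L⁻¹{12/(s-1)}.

L⁻¹{1/(s-a)} = e^(at), so L⁻¹{1/(s-1)} = e^t, and L⁻¹{12/(s-1)} = 12·e^t

Final answer: 12·e^t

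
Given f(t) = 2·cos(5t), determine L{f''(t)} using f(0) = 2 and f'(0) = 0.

F(s) = 2s/(s² + 25). L{f''(t)} = s²F(s) - sf(0) - f'(0) = 2s³/(s² + 25) - 2s = (2s³ - 2s(s² + 25))/(s² + 25) = -50s/(s² + 25)

Final answer: -50s/(s² + 25)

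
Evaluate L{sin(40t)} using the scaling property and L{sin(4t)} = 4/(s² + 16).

Using L{f(at)} = (1/a)F(s/a) with a=10: L{sin(40t)} = (1/10) · 4/((s/10)² + 16) = (1/10) · 4·100/(s² + 1600) = 40/(s² + 1600)

Final answer: 40/(s² + 1600)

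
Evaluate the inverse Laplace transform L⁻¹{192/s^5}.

L⁻¹{n!/s^(n+1)} = t^n with n=4. So L⁻¹{24/s^5} = t^4, and L⁻¹{192/s^5} = (192/24)·t^4 = 8·t^4

Final answer: 8·t^4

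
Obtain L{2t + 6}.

L{2t + 6} = 2·L{t} + 6·L{1} = 2/s² + 6/s

Final answer: 2/s² + 6/s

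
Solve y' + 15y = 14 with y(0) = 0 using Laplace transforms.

sY + 15Y = 14/s. Y = 14/(s(s+15)). Partial fractions: Y = 14/15/s - 14/15/(s+15)

Final answer: y(t) = 14/15(1 - e^(-15t))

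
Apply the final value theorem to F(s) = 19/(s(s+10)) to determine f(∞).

f(∞) = lim_{s→0} s·19/(s(s+10)) = lim_{s→0} 19/(s+10) = 19/10 = 19/10

Final answer: 19/10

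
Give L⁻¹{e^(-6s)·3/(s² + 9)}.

L⁻¹{3/(s² + 9)} = sin(3t). By the time shift theorem, L⁻¹{e^(-as)F(s)} = u(t-a)f(t-a) with a=6, so L⁻¹{e^(-6s)·3/(s² + 9)} = u(t-6)·sin(3(t-6))

Final answer: u(t-6)·sin(3(t-6))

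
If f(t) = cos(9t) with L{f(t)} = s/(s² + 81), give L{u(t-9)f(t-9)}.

Time shift theorem: L{u(t-a)f(t-a)} = e^(-as)F(s). Here a=9, F(s) = s/(s² + 81), so L{u(t-9)f(t-9)} = e^(-9s)·s/(s² + 81)

Final answer: e^(-9s)·s/(s² + 81)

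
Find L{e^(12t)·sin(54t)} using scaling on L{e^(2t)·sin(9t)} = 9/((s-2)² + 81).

Scaling with a=6: L{e^(12t)·sin(54t)} = (1/6) · 9/((s/6-2)² + 81). Simplifying: 54/((s-12)² + 2916)

Final answer: 54/((s-12)² + 2916)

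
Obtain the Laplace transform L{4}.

L{4} = 4 · L{1} = 4/s

Final answer: 4/s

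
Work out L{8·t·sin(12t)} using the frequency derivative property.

L{sin(12t)} = 12/(s² + 144). By L{t·f(t)} = -F'(s): -d/ds[12/(s² + 144)] = -(12)·(-2s)/(s² + 144)² = 24s/(s² + 144)². Then L{8·t·sin(12t)} = 8·24s/(s² + 144)² = 192s/(s² + 144)²

Final answer: 192s/(s² + 144)²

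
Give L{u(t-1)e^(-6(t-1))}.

u(t-a)f(t-a) with f(t)=e^(-6t). L{e^(-6t)} = 1/(s+6). By time shift: e^(-s)/(s+6)

Final answer: e^(-s)/(s+6)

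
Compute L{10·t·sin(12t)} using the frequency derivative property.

L{sin(12t)} = 12/(s² + 144). By L{t·f(t)} = -F'(s): -d/ds[12/(s² + 144)] = -(12)·(-2s)/(s² + 144)² = 24s/(s² + 144)². Then L{10·t·sin(12t)} = 10·24s/(s² + 144)² = 240s/(s² + 144)²

Final answer: 240s/(s² + 144)²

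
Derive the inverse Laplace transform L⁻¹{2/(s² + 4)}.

L⁻¹{2/(s² + 4)} = sin(2t)

Final answer: sin(2t)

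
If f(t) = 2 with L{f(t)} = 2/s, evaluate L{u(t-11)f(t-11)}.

Time shift theorem: L{u(t-a)f(t-a)} = e^(-as)F(s). Here a=11, F(s) = 2/s, so L{u(t-11)f(t-11)} = e^(-11s)·2/s

Final answer: e^(-11s)·2/s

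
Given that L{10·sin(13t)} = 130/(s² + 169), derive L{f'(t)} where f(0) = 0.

L{f'(t)} = s·F(s) - f(0) = s·130/(s² + 169) - 0 = 130s/(s² + 169)

Final answer: 130s/(s² + 169)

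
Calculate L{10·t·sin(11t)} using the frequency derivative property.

L{sin(11t)} = 11/(s² + 121). By L{t·f(t)} = -F'(s): -d/ds[11/(s² + 121)] = -(11)·(-2s)/(s² + 121)² = 22s/(s² + 121)². Then L{10·t·sin(11t)} = 10·22s/(s² + 121)² = 220s/(s² + 121)²

Final answer: 220s/(s² + 121)²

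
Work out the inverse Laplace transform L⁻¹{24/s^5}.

L⁻¹{n!/s^(n+1)} = t^n with n=4. So L⁻¹{24/s^5} = t^4

Final answer: t^4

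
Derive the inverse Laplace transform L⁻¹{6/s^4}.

L⁻¹{n!/s^(n+1)} = t^n with n=3. So L⁻¹{6/s^4} = t^3

Final answer: t^3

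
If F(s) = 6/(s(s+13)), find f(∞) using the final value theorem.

f(∞) = lim_{s→0} s·6/(s(s+13)) = lim_{s→0} 6/(s+13) = 6/13 = 6/13

Final answer: 6/13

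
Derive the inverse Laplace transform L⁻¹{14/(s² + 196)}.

L⁻¹{14/(s² + 196)} = sin(14t)

Final answer: sin(14t)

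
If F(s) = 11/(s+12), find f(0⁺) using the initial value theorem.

f(0⁺) = lim_{s→∞} s·11/(s+12) = lim_{s→∞} 11s/(s+12) = 11

Final answer: 11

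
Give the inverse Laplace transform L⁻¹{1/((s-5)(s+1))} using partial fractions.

Decompose: A/(s-5) + B/(s+1). A = 1/6, B = -1/6. f(t) = (e^(5t) - e^(-t))/6

Final answer: (e^(5t) - e^(-t))/6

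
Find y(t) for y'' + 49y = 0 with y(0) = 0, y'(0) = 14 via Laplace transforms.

L{y''} + 49L{y} = 0. s²Y - 0 - 14 + 49Y = 0. Y(s² + 49) = 14. Y = (14)/(s² + 49). Inverting: y(t) = 2sin(7t)

Final answer: y(t) = 2sin(7t)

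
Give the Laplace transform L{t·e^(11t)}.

L{t^n·e^(at)} = n!/(s-a)^(n+1), so L{t·e^(11t)} = 1/(s-11)^2

Final answer: 1/(s-11)^2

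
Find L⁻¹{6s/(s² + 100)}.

This is the form c·s/(s² + a²) with a = 10, c = 6. L⁻¹ = 6·cos(10t)

Final answer: 6·cos(10t)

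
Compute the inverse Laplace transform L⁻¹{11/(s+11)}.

L⁻¹{1/(s-a)} = e^(at), so L⁻¹{1/(s+11)} = e^(-11t), and L⁻¹{11/(s+11)} = 11·e^(-11t)

Final answer: 11·e^(-11t)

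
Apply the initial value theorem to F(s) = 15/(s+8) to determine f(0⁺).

f(0⁺) = lim_{s→∞} s·15/(s+8) = lim_{s→∞} 15s/(s+8) = 15

Final answer: 15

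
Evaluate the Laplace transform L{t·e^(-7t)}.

L{t^n·e^(at)} = n!/(s-a)^(n+1), so L{t·e^(-7t)} = 1/(s+7)^2

Final answer: 1/(s+7)^2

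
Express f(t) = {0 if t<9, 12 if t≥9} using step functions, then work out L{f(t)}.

f(t) = 12·u(t-9). L{u(t-9)} = e^(-9s)/s, so L{f(t)} = 12·e^(-9s)/s

Final answer: 12·e^(-9s)/s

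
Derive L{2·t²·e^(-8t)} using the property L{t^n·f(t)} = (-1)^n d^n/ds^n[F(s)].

L{e^(-8t)} = 1/(s+8). d/ds[1/(s+8)] = -1/(s+8)². d²/ds²[1/(s+8)] = 2/(s+8)³. So L{t²·e^(-8t)} = (-1)² · 2/(s+8)³ = 2/(s+8)³. Then L{2·t²·e^(-8t)} = 2·2/(s+8)³ = 4/(s+8)³

Final answer: 4/(s+8)³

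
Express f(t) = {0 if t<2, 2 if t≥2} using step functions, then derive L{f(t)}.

f(t) = 2·u(t-2). L{u(t-2)} = e^(-2s)/s, so L{f(t)} = 2·e^(-2s)/s

Final answer: 2·e^(-2s)/s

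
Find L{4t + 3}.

L{4t + 3} = 4·L{t} + 3·L{1} = 4/s² + 3/s

Final answer: 4/s² + 3/s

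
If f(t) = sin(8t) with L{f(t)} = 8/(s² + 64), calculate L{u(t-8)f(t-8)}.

Time shift theorem: L{u(t-a)f(t-a)} = e^(-as)F(s). Here a=8, F(s) = 8/(s² + 64), so L{u(t-8)f(t-8)} = e^(-8s)·8/(s² + 64)

Final answer: e^(-8s)·8/(s² + 64)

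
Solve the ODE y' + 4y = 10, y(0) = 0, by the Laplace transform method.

sY + 4Y = 10/s. Y = 10/(s(s+4)). Partial fractions: Y = 5/2/s - 5/2/(s+4)

Final answer: y(t) = 5/2(1 - e^(-4t))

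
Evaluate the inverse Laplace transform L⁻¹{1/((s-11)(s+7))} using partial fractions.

Decompose: A/(s-11) + B/(s+7). A = 1/18, B = -1/18. f(t) = (e^(11t) - e^(-7t))/18

Final answer: (e^(11t) - e^(-7t))/18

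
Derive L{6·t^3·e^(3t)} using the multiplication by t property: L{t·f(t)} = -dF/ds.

Using L{t^n·e^(at)} = n!/(s-a)^(n+1), L{t^3·e^(3t)} = 6/(s-3)^4, so L{6·t^3·e^(3t)} = 6·6/(s-3)^4 = 36/(s-3)^4

Final answer: 36/(s-3)^4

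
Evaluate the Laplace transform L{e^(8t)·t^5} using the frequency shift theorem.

L{e^(at)·t^n} = n!/(s-a)^(n+1), so L{e^(8t)·t^5} = 120/(s-8)^6

Final answer: 120/(s-8)^6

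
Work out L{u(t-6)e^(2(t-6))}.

u(t-a)f(t-a) with f(t)=e^(2t). L{e^(2t)} = 1/(s-2). By time shift: e^(-6s)/(s-2)

Final answer: e^(-6s)/(s-2)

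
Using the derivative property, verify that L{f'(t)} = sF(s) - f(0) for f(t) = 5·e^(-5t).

f'(t) = -25e^(-5t). Direct: L{f'(t)} = -25/(s+5). Property: s·5/(s+5) - 5 = (5s - 5(s+5))/(s+5) = -25/(s+5). ✓

Final answer: -25/(s+5)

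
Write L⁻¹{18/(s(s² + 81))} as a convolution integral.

18/(s(s² + 81)) = (1/s)·(18/(s² + 81)) = L{1}·L{2·sin(9t)}. So f(t) = 1*(2·sin(9t)) = ∫₀ᵗ 2·sin(9τ) dτ

Final answer: ∫₀ᵗ 2·sin(9τ) dτ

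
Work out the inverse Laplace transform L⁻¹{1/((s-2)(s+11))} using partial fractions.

Decompose: A/(s-2) + B/(s+11). A = 1/13, B = -1/13. f(t) = (e^(2t) - e^(-11t))/13

Final answer: (e^(2t) - e^(-11t))/13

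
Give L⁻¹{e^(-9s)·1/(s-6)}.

L⁻¹{1/(s-6)} = e^(6t). By the time shift theorem, L⁻¹{e^(-as)F(s)} = u(t-a)f(t-a) with a=9, so L⁻¹{e^(-9s)·1/(s-6)} = u(t-9)·e^(6(t-9))

Final answer: u(t-9)·e^(6(t-9))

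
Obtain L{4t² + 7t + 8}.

L{4t² + 7t + 8} = 4·2/s³ + 7/s² + 8/s = 8/s³ + 7/s² + 8/s

Final answer: 8/s³ + 7/s² + 8/s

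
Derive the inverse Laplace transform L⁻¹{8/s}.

L⁻¹{c/s} = c, so L⁻¹{8/s} = 8

Final answer: 8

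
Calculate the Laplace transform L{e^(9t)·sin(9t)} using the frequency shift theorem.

Frequency shift: L{e^(at)f(t)} = F(s-a). L{e^(9t)·sin(9t)} = 9/((s-9)² + 81)

Final answer: 9/((s-9)² + 81)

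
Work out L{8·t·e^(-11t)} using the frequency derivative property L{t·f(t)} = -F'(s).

L{e^(-11t)} = 1/(s+11). By frequency derivative: L{t·e^(-11t)} = -d/ds[1/(s+11)] = -(-1)/(s+11)² = 1/(s+11)². Then L{8·t·e^(-11t)} = 8·1/(s+11)² = 8/(s+11)²

Final answer: 8/(s+11)²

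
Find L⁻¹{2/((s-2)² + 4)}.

Form: b/((s-a)² + b²) → e^(at)sin(bt). With a=2, b=2

Final answer: e^(2t)·sin(2t)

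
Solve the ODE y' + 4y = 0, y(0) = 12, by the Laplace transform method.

L{y'} + 4L{y} = 0. sY - 12 + 4Y = 0. Y(s+4) = 12. Y = 12/(s+4)

Final answer: y(t) = 12e^(-4t)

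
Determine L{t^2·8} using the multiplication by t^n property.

L{8} = 8/s. d^1/ds^1[1/s] = -1/s². d^2/ds^2[1/s] = 2/s^3. So L{t^2} = (-1)^{2}·2/s^3 = 2/s^3. Then L{t^2·8} = 8·2/s^3 = 16/s^3

Final answer: 16/s^3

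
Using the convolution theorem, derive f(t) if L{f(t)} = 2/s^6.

2/s^6 = (2/s)·(1/s^5) = L{2}·L{t^4/24}. By convolution, f(t) = 2*t^4/24 = ∫₀ᵗ 2·τ^4/24 dτ = 2·t^5/120

Final answer: 2·t^5/120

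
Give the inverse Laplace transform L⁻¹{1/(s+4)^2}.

L⁻¹{n!/(s-a)^(n+1)} = t^n·e^(at), so L⁻¹{1/(s+4)^2} = t·e^(-4t)

Final answer: t·e^(-4t)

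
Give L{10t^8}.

L{t^n} = n!/s^(n+1). So L{10t^8} = 10·8!/s^9 = 403200/s^9

Final answer: 403200/s^9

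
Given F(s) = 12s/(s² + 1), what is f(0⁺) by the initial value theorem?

f(0⁺) = lim_{s→∞} s·12s/(s² + 1) = lim_{s→∞} 12s²/(s² + 1) = 12

Final answer: 12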